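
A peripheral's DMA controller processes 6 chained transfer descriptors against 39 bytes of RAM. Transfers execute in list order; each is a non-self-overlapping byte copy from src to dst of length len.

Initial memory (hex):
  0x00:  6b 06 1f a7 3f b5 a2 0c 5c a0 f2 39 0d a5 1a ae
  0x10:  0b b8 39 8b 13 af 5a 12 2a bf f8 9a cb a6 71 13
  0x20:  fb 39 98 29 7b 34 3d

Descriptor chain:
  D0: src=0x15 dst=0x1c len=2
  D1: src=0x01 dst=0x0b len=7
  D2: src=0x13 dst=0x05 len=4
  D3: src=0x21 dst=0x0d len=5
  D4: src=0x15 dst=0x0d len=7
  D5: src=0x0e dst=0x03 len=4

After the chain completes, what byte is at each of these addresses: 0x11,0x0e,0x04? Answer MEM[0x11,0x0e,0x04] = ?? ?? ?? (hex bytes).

MEM[0x11,0x0e,0x04] = bf 5a 12

[0] 0x15->0x1c len=2 : af 5a
[1] 0x01->0x0b len=7 : 06 1f a7 3f b5 a2 0c
[2] 0x13->0x05 len=4 : 8b 13 af 5a
[3] 0x21->0x0d len=5 : 39 98 29 7b 34
[4] 0x15->0x0d len=7 : af 5a 12 2a bf f8 9a
[5] 0x0e->0x03 len=4 : 5a 12 2a bf
query mem[0x11]=0xbf, mem[0x0e]=0x5a, mem[0x04]=0x12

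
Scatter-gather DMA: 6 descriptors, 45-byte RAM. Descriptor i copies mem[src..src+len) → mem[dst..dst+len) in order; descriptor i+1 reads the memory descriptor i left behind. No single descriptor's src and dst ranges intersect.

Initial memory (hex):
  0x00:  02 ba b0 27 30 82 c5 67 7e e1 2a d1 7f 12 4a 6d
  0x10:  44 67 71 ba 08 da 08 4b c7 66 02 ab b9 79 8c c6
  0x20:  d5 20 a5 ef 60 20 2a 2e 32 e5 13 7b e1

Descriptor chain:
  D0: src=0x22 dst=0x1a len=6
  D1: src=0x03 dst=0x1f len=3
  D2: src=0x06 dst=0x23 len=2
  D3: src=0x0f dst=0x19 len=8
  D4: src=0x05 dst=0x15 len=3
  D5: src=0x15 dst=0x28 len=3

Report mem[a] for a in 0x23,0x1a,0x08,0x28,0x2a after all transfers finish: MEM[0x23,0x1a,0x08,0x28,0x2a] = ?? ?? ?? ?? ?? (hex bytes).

MEM[0x23,0x1a,0x08,0x28,0x2a] = c5 44 7e 82 67

D0: mem[0x1a..0x1f] <- [a5 ef 60 20 2a 2e]
D1: mem[0x1f..0x21] <- [27 30 82]
D2: mem[0x23..0x24] <- [c5 67]
D3: mem[0x19..0x20] <- [6d 44 67 71 ba 08 da 08]
D4: mem[0x15..0x17] <- [82 c5 67]
D5: mem[0x28..0x2a] <- [82 c5 67]
query mem[0x23]=0xc5, mem[0x1a]=0x44, mem[0x08]=0x7e, mem[0x28]=0x82, mem[0x2a]=0x67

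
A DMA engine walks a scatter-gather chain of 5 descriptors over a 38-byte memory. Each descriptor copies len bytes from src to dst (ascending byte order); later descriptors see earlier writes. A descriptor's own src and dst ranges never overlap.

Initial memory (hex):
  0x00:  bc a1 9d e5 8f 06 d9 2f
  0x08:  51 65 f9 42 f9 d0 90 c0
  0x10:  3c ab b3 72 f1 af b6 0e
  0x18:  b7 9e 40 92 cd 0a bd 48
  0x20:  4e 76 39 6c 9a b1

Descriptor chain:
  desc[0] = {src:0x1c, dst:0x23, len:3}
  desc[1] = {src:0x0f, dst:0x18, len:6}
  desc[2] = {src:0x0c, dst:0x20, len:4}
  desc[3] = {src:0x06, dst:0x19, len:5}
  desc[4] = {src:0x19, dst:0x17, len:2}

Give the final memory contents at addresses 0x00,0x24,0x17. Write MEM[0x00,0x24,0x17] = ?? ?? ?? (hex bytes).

MEM[0x00,0x24,0x17] = bc 0a d9

#0 dst[0x23+3] := {0xcd,0x0a,0xbd}
#1 dst[0x18+6] := {0xc0,0x3c,0xab,0xb3,0x72,0xf1}
#2 dst[0x20+4] := {0xf9,0xd0,0x90,0xc0}
#3 dst[0x19+5] := {0xd9,0x2f,0x51,0x65,0xf9}
#4 dst[0x17+2] := {0xd9,0x2f}
query mem[0x00]=0xbc, mem[0x24]=0x0a, mem[0x17]=0xd9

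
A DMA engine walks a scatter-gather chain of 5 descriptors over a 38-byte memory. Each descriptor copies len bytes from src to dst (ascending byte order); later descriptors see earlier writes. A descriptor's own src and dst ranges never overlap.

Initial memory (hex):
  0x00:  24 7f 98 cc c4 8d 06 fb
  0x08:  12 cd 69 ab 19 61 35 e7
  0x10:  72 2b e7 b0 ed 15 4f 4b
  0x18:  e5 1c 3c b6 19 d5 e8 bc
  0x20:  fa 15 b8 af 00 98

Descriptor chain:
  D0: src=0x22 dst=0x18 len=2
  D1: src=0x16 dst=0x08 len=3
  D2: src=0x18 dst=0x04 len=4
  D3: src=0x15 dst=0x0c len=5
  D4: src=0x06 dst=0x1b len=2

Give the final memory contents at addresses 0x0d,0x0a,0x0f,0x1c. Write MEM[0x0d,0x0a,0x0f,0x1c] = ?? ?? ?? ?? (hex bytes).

MEM[0x0d,0x0a,0x0f,0x1c] = 4f b8 b8 b6

  after D0: wrote 2B at 0x18 = b8af
  after D1: wrote 3B at 0x08 = 4f4bb8
  after D2: wrote 4B at 0x04 = b8af3cb6
  after D3: wrote 5B at 0x0c = 154f4bb8af
  after D4: wrote 2B at 0x1b = 3cb6
query mem[0x0d]=0x4f, mem[0x0a]=0xb8, mem[0x0f]=0xb8, mem[0x1c]=0xb6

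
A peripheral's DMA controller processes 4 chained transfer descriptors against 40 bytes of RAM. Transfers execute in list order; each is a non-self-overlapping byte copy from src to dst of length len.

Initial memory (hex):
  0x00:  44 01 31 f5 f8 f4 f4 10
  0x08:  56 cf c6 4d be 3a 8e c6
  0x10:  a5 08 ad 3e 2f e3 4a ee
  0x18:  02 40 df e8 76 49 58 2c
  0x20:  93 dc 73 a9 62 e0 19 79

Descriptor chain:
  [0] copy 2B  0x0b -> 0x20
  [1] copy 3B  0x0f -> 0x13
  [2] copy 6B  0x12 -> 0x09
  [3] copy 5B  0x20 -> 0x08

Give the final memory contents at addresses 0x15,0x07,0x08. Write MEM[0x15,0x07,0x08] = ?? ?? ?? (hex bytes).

MEM[0x15,0x07,0x08] = 08 10 4d

[0] 0x0b->0x20 len=2 : 4d be
[1] 0x0f->0x13 len=3 : c6 a5 08
[2] 0x12->0x09 len=6 : ad c6 a5 08 4a ee
[3] 0x20->0x08 len=5 : 4d be 73 a9 62
query mem[0x15]=0x08, mem[0x07]=0x10, mem[0x08]=0x4d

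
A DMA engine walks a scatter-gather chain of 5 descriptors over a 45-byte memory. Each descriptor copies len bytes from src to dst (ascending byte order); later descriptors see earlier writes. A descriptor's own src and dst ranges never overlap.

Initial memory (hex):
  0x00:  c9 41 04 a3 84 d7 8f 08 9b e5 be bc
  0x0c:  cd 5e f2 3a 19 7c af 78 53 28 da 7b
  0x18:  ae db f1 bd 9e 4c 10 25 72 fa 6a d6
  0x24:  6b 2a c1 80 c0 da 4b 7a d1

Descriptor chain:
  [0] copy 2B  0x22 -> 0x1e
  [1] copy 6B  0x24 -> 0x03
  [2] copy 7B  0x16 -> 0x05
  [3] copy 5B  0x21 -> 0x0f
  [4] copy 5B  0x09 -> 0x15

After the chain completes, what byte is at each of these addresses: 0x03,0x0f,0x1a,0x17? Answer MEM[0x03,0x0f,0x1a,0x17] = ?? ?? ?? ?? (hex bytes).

#0 dst[0x1e+2] := {0x6a,0xd6}
#1 dst[0x03+6] := {0x6b,0x2a,0xc1,0x80,0xc0,0xda}
#2 dst[0x05+7] := {0xda,0x7b,0xae,0xdb,0xf1,0xbd,0x9e}
#3 dst[0x0f+5] := {0xfa,0x6a,0xd6,0x6b,0x2a}
#4 dst[0x15+5] := {0xf1,0xbd,0x9e,0xcd,0x5e}
query mem[0x03]=0x6b, mem[0x0f]=0xfa, mem[0x1a]=0xf1, mem[0x17]=0x9e

MEM[0x03,0x0f,0x1a,0x17] = 6b fa f1 9e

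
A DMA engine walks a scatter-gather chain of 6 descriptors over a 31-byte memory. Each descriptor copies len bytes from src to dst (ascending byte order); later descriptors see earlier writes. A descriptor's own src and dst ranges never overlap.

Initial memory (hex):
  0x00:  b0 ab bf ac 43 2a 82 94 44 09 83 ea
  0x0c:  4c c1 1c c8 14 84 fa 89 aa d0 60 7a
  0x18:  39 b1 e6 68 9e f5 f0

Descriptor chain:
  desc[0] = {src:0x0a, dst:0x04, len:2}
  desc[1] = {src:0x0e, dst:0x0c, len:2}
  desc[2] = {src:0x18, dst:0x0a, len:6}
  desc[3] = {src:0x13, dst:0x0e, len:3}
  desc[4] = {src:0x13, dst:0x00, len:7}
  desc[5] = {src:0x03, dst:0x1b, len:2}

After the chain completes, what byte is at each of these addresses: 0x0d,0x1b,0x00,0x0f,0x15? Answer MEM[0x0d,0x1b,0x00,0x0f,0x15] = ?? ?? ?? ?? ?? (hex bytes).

  after D0: wrote 2B at 0x04 = 83ea
  after D1: wrote 2B at 0x0c = 1cc8
  after D2: wrote 6B at 0x0a = 39b1e6689ef5
  after D3: wrote 3B at 0x0e = 89aad0
  after D4: wrote 7B at 0x00 = 89aad0607a39b1
  after D5: wrote 2B at 0x1b = 607a
query mem[0x0d]=0x68, mem[0x1b]=0x60, mem[0x00]=0x89, mem[0x0f]=0xaa, mem[0x15]=0xd0

MEM[0x0d,0x1b,0x00,0x0f,0x15] = 68 60 89 aa d0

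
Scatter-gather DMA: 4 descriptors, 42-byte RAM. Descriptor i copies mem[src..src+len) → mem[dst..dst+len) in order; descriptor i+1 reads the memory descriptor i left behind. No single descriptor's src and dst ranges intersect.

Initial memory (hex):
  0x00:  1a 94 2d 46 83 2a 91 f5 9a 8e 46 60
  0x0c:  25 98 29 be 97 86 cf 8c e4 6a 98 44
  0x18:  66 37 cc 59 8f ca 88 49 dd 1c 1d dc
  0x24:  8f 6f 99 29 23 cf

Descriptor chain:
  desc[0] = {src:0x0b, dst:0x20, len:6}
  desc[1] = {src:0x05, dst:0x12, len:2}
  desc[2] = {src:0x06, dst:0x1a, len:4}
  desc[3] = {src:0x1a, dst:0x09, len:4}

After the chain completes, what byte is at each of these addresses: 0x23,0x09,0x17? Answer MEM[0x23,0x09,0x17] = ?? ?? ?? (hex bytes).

  after D0: wrote 6B at 0x20 = 60259829be97
  after D1: wrote 2B at 0x12 = 2a91
  after D2: wrote 4B at 0x1a = 91f59a8e
  after D3: wrote 4B at 0x09 = 91f59a8e
query mem[0x23]=0x29, mem[0x09]=0x91, mem[0x17]=0x44

MEM[0x23,0x09,0x17] = 29 91 44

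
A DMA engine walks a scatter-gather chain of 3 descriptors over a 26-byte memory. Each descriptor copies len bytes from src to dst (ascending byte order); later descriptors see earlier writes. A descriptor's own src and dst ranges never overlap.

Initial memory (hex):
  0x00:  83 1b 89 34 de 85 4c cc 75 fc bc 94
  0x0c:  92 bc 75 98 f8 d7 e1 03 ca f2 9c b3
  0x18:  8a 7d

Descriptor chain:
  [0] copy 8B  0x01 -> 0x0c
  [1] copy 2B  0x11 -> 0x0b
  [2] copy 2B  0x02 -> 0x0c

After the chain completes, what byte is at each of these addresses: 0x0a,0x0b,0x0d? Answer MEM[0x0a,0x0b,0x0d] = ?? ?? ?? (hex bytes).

MEM[0x0a,0x0b,0x0d] = bc 4c 34

  after D0: wrote 8B at 0x0c = 1b8934de854ccc75
  after D1: wrote 2B at 0x0b = 4ccc
  after D2: wrote 2B at 0x0c = 8934
query mem[0x0a]=0xbc, mem[0x0b]=0x4c, mem[0x0d]=0x34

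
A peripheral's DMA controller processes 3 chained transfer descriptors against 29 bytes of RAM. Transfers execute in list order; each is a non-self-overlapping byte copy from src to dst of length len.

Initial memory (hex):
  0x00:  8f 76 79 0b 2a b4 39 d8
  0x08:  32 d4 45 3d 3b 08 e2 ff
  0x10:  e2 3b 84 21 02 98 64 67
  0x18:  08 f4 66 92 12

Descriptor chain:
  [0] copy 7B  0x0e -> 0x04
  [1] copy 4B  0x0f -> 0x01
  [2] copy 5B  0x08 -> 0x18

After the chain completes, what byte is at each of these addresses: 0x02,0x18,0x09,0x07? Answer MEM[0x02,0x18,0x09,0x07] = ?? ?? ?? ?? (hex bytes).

MEM[0x02,0x18,0x09,0x07] = e2 84 21 3b

[0] 0x0e->0x04 len=7 : e2 ff e2 3b 84 21 02
[1] 0x0f->0x01 len=4 : ff e2 3b 84
[2] 0x08->0x18 len=5 : 84 21 02 3d 3b
query mem[0x02]=0xe2, mem[0x18]=0x84, mem[0x09]=0x21, mem[0x07]=0x3b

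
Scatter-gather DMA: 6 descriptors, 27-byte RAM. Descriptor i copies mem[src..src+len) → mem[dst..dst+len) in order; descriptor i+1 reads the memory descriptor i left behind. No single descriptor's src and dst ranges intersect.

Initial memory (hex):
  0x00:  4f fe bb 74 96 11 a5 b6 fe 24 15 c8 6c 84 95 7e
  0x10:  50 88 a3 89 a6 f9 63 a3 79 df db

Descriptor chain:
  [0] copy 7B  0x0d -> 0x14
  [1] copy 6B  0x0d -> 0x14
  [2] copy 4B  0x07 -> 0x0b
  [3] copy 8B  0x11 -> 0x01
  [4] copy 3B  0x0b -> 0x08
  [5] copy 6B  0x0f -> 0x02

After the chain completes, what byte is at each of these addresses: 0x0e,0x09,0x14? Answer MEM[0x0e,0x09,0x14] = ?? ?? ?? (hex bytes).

MEM[0x0e,0x09,0x14] = 15 fe 84

#0 dst[0x14+7] := {0x84,0x95,0x7e,0x50,0x88,0xa3,0x89}
#1 dst[0x14+6] := {0x84,0x95,0x7e,0x50,0x88,0xa3}
#2 dst[0x0b+4] := {0xb6,0xfe,0x24,0x15}
#3 dst[0x01+8] := {0x88,0xa3,0x89,0x84,0x95,0x7e,0x50,0x88}
#4 dst[0x08+3] := {0xb6,0xfe,0x24}
#5 dst[0x02+6] := {0x7e,0x50,0x88,0xa3,0x89,0x84}
query mem[0x0e]=0x15, mem[0x09]=0xfe, mem[0x14]=0x84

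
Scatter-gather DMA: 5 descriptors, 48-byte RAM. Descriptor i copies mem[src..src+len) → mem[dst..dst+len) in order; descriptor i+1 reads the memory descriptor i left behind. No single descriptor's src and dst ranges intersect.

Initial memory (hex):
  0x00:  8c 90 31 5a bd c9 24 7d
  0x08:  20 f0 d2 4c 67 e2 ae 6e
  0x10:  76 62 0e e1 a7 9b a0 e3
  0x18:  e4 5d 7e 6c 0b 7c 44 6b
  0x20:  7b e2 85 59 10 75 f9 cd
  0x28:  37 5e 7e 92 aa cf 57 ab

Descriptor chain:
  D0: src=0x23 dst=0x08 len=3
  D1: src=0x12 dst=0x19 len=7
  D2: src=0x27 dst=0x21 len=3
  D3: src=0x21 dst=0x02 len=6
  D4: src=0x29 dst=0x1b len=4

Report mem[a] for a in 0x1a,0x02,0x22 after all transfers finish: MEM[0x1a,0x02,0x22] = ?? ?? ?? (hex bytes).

D0: mem[0x08..0x0a] <- [59 10 75]
D1: mem[0x19..0x1f] <- [0e e1 a7 9b a0 e3 e4]
D2: mem[0x21..0x23] <- [cd 37 5e]
D3: mem[0x02..0x07] <- [cd 37 5e 10 75 f9]
D4: mem[0x1b..0x1e] <- [5e 7e 92 aa]
query mem[0x1a]=0xe1, mem[0x02]=0xcd, mem[0x22]=0x37

MEM[0x1a,0x02,0x22] = e1 cd 37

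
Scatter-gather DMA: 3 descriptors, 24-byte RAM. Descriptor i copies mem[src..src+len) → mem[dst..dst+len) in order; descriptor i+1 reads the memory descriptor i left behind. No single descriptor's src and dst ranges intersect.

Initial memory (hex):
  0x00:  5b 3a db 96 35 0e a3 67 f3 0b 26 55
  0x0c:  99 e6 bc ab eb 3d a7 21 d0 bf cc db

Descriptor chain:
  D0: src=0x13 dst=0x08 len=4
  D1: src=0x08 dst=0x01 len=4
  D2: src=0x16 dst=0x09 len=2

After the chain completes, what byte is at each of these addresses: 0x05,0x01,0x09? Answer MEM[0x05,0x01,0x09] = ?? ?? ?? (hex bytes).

MEM[0x05,0x01,0x09] = 0e 21 cc

#0 dst[0x08+4] := {0x21,0xd0,0xbf,0xcc}
#1 dst[0x01+4] := {0x21,0xd0,0xbf,0xcc}
#2 dst[0x09+2] := {0xcc,0xdb}
query mem[0x05]=0x0e, mem[0x01]=0x21, mem[0x09]=0xcc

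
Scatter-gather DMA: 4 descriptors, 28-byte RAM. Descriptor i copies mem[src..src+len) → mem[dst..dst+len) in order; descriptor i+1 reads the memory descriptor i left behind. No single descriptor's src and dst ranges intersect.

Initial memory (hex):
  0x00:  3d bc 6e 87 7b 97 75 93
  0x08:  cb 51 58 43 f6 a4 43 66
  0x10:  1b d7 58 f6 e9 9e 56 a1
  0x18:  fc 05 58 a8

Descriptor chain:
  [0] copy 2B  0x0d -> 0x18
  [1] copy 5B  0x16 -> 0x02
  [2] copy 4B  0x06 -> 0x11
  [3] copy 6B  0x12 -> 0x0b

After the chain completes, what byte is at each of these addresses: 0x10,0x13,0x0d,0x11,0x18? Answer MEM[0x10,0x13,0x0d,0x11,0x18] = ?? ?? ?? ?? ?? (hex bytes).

MEM[0x10,0x13,0x0d,0x11,0x18] = a1 cb 51 58 a4

  after D0: wrote 2B at 0x18 = a443
  after D1: wrote 5B at 0x02 = 56a1a44358
  after D2: wrote 4B at 0x11 = 5893cb51
  after D3: wrote 6B at 0x0b = 93cb519e56a1
query mem[0x10]=0xa1, mem[0x13]=0xcb, mem[0x0d]=0x51, mem[0x11]=0x58, mem[0x18]=0xa4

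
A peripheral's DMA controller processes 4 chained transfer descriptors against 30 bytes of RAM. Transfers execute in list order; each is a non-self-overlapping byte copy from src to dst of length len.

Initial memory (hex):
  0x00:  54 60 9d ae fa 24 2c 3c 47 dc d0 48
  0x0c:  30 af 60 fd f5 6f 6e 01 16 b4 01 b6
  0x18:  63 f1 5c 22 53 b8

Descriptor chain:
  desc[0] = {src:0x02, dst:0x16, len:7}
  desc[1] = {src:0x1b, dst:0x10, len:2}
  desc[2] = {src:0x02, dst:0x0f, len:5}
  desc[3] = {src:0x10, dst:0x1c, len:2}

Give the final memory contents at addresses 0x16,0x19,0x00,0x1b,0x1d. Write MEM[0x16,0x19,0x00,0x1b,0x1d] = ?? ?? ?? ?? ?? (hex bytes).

D0: mem[0x16..0x1c] <- [9d ae fa 24 2c 3c 47]
D1: mem[0x10..0x11] <- [3c 47]
D2: mem[0x0f..0x13] <- [9d ae fa 24 2c]
D3: mem[0x1c..0x1d] <- [ae fa]
query mem[0x16]=0x9d, mem[0x19]=0x24, mem[0x00]=0x54, mem[0x1b]=0x3c, mem[0x1d]=0xfa

MEM[0x16,0x19,0x00,0x1b,0x1d] = 9d 24 54 3c fa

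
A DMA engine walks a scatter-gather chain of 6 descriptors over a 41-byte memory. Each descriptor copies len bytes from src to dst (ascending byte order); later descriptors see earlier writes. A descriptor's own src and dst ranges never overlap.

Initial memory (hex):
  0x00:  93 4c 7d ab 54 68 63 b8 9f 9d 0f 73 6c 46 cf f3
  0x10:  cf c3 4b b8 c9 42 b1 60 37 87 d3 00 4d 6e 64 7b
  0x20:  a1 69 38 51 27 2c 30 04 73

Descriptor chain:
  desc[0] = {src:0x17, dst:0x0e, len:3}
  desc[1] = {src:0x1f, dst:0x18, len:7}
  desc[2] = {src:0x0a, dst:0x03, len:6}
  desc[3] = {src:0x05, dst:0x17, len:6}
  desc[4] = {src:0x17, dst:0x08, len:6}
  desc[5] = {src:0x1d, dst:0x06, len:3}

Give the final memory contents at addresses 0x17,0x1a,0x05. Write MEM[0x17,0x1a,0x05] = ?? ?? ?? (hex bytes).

#0 dst[0x0e+3] := {0x60,0x37,0x87}
#1 dst[0x18+7] := {0x7b,0xa1,0x69,0x38,0x51,0x27,0x2c}
#2 dst[0x03+6] := {0x0f,0x73,0x6c,0x46,0x60,0x37}
#3 dst[0x17+6] := {0x6c,0x46,0x60,0x37,0x9d,0x0f}
#4 dst[0x08+6] := {0x6c,0x46,0x60,0x37,0x9d,0x0f}
#5 dst[0x06+3] := {0x27,0x2c,0x7b}
query mem[0x17]=0x6c, mem[0x1a]=0x37, mem[0x05]=0x6c

MEM[0x17,0x1a,0x05] = 6c 37 6c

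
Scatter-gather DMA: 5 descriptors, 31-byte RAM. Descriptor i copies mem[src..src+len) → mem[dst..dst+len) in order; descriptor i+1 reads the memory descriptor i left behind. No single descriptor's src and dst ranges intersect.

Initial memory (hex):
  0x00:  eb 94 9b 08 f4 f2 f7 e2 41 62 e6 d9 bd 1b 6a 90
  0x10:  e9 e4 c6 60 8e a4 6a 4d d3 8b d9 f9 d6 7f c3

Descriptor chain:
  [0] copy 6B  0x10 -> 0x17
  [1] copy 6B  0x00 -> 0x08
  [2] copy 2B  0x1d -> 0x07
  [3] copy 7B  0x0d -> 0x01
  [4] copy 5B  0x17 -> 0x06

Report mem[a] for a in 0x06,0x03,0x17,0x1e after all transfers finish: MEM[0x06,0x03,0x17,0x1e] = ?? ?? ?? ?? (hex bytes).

D0: mem[0x17..0x1c] <- [e9 e4 c6 60 8e a4]
D1: mem[0x08..0x0d] <- [eb 94 9b 08 f4 f2]
D2: mem[0x07..0x08] <- [7f c3]
D3: mem[0x01..0x07] <- [f2 6a 90 e9 e4 c6 60]
D4: mem[0x06..0x0a] <- [e9 e4 c6 60 8e]
query mem[0x06]=0xe9, mem[0x03]=0x90, mem[0x17]=0xe9, mem[0x1e]=0xc3

MEM[0x06,0x03,0x17,0x1e] = e9 90 e9 c3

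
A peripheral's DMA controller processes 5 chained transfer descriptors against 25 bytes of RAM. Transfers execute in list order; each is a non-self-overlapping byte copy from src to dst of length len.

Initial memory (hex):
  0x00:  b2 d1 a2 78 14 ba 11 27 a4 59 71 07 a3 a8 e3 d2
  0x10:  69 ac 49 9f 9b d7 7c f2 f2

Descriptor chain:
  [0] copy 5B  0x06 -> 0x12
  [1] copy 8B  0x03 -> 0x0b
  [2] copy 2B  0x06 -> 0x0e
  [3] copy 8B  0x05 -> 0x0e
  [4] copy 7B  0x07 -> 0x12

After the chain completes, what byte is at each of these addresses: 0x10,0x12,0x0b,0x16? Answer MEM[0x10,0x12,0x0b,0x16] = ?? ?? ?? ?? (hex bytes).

MEM[0x10,0x12,0x0b,0x16] = 27 27 78 78

#0 dst[0x12+5] := {0x11,0x27,0xa4,0x59,0x71}
#1 dst[0x0b+8] := {0x78,0x14,0xba,0x11,0x27,0xa4,0x59,0x71}
#2 dst[0x0e+2] := {0x11,0x27}
#3 dst[0x0e+8] := {0xba,0x11,0x27,0xa4,0x59,0x71,0x78,0x14}
#4 dst[0x12+7] := {0x27,0xa4,0x59,0x71,0x78,0x14,0xba}
query mem[0x10]=0x27, mem[0x12]=0x27, mem[0x0b]=0x78, mem[0x16]=0x78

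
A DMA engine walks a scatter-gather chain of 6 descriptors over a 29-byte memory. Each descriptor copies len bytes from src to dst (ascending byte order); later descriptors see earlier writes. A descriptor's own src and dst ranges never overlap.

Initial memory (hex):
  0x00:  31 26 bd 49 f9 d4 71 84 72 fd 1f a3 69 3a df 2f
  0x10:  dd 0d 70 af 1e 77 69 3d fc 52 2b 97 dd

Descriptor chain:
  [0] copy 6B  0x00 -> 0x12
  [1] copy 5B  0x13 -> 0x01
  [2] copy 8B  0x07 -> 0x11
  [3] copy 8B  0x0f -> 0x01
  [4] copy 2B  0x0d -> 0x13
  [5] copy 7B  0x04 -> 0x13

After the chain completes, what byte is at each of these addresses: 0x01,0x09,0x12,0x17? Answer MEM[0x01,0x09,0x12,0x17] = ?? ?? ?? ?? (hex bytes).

  after D0: wrote 6B at 0x12 = 3126bd49f9d4
  after D1: wrote 5B at 0x01 = 26bd49f9d4
  after D2: wrote 8B at 0x11 = 8472fd1fa3693adf
  after D3: wrote 8B at 0x01 = 2fdd8472fd1fa369
  after D4: wrote 2B at 0x13 = 3adf
  after D5: wrote 7B at 0x13 = 72fd1fa369fd1f
query mem[0x01]=0x2f, mem[0x09]=0xfd, mem[0x12]=0x72, mem[0x17]=0x69

MEM[0x01,0x09,0x12,0x17] = 2f fd 72 69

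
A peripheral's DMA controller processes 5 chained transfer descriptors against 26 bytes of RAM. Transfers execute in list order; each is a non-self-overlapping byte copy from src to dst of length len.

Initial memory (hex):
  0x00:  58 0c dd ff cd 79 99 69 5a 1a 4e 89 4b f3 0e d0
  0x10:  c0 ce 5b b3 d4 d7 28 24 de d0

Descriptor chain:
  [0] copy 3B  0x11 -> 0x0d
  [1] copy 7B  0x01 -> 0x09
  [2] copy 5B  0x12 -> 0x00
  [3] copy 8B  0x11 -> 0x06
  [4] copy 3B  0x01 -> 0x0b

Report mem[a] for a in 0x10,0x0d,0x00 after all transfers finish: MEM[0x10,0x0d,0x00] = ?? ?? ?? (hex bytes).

MEM[0x10,0x0d,0x00] = c0 d7 5b

  after D0: wrote 3B at 0x0d = ce5bb3
  after D1: wrote 7B at 0x09 = 0cddffcd799969
  after D2: wrote 5B at 0x00 = 5bb3d4d728
  after D3: wrote 8B at 0x06 = ce5bb3d4d72824de
  after D4: wrote 3B at 0x0b = b3d4d7
query mem[0x10]=0xc0, mem[0x0d]=0xd7, mem[0x00]=0x5b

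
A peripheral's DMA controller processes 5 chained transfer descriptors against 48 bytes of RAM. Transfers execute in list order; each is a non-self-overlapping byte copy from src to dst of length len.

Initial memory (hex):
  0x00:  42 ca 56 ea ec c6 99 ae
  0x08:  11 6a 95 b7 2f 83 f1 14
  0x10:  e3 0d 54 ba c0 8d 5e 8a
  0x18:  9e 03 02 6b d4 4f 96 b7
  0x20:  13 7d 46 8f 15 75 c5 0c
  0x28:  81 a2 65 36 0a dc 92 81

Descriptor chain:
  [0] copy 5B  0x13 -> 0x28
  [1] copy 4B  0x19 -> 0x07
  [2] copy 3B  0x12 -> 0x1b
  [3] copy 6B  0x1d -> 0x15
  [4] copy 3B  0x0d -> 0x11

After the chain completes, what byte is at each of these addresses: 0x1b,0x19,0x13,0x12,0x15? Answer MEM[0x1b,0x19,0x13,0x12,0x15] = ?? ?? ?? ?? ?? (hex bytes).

  after D0: wrote 5B at 0x28 = bac08d5e8a
  after D1: wrote 4B at 0x07 = 03026bd4
  after D2: wrote 3B at 0x1b = 54bac0
  after D3: wrote 6B at 0x15 = c096b7137d46
  after D4: wrote 3B at 0x11 = 83f114
query mem[0x1b]=0x54, mem[0x19]=0x7d, mem[0x13]=0x14, mem[0x12]=0xf1, mem[0x15]=0xc0

MEM[0x1b,0x19,0x13,0x12,0x15] = 54 7d 14 f1 c0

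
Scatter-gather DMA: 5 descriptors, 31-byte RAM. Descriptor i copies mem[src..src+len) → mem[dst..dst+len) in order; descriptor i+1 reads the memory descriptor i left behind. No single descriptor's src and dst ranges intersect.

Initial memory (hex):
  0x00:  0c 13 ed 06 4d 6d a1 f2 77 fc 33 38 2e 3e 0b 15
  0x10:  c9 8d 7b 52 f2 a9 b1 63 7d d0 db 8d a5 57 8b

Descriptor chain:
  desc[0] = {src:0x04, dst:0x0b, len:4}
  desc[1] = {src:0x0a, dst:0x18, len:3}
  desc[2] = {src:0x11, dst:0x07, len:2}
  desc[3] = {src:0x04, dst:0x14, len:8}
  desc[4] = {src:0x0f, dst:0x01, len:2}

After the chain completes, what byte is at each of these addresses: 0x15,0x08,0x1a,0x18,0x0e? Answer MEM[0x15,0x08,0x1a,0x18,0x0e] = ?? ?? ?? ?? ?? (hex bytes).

MEM[0x15,0x08,0x1a,0x18,0x0e] = 6d 7b 33 7b f2

[0] 0x04->0x0b len=4 : 4d 6d a1 f2
[1] 0x0a->0x18 len=3 : 33 4d 6d
[2] 0x11->0x07 len=2 : 8d 7b
[3] 0x04->0x14 len=8 : 4d 6d a1 8d 7b fc 33 4d
[4] 0x0f->0x01 len=2 : 15 c9
query mem[0x15]=0x6d, mem[0x08]=0x7b, mem[0x1a]=0x33, mem[0x18]=0x7b, mem[0x0e]=0xf2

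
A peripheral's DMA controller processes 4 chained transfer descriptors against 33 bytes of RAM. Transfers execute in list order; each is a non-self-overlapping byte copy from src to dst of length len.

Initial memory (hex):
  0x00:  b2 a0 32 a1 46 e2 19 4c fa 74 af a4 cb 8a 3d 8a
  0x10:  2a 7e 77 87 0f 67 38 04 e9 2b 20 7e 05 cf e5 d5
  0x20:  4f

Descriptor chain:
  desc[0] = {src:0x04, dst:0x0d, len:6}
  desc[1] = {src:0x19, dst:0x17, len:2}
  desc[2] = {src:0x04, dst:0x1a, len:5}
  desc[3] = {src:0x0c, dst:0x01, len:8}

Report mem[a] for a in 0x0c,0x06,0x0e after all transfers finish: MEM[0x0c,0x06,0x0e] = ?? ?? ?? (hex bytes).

MEM[0x0c,0x06,0x0e] = cb fa e2

#0 dst[0x0d+6] := {0x46,0xe2,0x19,0x4c,0xfa,0x74}
#1 dst[0x17+2] := {0x2b,0x20}
#2 dst[0x1a+5] := {0x46,0xe2,0x19,0x4c,0xfa}
#3 dst[0x01+8] := {0xcb,0x46,0xe2,0x19,0x4c,0xfa,0x74,0x87}
query mem[0x0c]=0xcb, mem[0x06]=0xfa, mem[0x0e]=0xe2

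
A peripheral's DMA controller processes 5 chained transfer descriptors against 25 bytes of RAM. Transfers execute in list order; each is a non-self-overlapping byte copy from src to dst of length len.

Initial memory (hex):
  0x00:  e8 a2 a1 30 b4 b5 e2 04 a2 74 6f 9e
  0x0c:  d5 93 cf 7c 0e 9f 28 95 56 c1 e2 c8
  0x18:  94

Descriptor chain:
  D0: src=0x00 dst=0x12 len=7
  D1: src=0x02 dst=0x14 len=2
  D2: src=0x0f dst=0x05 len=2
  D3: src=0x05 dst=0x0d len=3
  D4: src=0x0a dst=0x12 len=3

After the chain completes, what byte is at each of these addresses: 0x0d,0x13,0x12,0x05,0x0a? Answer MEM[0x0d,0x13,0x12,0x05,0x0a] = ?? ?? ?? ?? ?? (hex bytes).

#0 dst[0x12+7] := {0xe8,0xa2,0xa1,0x30,0xb4,0xb5,0xe2}
#1 dst[0x14+2] := {0xa1,0x30}
#2 dst[0x05+2] := {0x7c,0x0e}
#3 dst[0x0d+3] := {0x7c,0x0e,0x04}
#4 dst[0x12+3] := {0x6f,0x9e,0xd5}
query mem[0x0d]=0x7c, mem[0x13]=0x9e, mem[0x12]=0x6f, mem[0x05]=0x7c, mem[0x0a]=0x6f

MEM[0x0d,0x13,0x12,0x05,0x0a] = 7c 9e 6f 7c 6f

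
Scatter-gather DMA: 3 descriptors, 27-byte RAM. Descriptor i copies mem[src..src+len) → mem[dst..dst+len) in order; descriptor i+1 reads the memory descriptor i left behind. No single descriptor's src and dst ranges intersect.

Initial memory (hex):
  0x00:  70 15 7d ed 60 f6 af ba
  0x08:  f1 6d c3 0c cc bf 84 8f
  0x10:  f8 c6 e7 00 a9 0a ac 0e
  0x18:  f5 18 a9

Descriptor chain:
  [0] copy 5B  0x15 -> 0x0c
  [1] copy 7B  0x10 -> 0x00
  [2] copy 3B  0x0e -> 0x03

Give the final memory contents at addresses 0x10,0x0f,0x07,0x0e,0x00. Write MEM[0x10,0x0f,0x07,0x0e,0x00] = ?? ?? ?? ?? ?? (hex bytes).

MEM[0x10,0x0f,0x07,0x0e,0x00] = 18 f5 ba 0e 18

#0 dst[0x0c+5] := {0x0a,0xac,0x0e,0xf5,0x18}
#1 dst[0x00+7] := {0x18,0xc6,0xe7,0x00,0xa9,0x0a,0xac}
#2 dst[0x03+3] := {0x0e,0xf5,0x18}
query mem[0x10]=0x18, mem[0x0f]=0xf5, mem[0x07]=0xba, mem[0x0e]=0x0e, mem[0x00]=0x18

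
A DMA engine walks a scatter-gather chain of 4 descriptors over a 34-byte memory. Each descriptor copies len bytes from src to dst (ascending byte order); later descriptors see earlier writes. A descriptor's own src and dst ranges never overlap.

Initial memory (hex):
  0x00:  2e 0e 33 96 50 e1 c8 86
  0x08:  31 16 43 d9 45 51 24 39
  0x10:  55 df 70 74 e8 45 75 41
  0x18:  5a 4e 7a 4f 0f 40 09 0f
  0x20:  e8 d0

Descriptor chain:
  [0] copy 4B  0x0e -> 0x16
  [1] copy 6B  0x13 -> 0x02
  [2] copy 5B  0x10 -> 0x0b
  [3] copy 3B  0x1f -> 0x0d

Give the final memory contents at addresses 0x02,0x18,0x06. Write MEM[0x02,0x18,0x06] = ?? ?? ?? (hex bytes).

  after D0: wrote 4B at 0x16 = 243955df
  after D1: wrote 6B at 0x02 = 74e845243955
  after D2: wrote 5B at 0x0b = 55df7074e8
  after D3: wrote 3B at 0x0d = 0fe8d0
query mem[0x02]=0x74, mem[0x18]=0x55, mem[0x06]=0x39

MEM[0x02,0x18,0x06] = 74 55 39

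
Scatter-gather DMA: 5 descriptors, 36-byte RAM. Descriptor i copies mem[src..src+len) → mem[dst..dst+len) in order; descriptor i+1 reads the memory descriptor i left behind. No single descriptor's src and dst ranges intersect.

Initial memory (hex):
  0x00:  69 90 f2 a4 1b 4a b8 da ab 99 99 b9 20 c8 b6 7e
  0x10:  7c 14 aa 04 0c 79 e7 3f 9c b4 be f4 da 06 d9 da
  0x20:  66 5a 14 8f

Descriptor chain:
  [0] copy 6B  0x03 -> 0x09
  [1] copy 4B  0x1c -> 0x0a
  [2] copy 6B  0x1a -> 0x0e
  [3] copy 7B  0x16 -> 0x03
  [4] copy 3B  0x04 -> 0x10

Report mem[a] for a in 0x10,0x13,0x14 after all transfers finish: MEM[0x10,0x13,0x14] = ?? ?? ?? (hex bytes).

MEM[0x10,0x13,0x14] = 3f da 0c

  after D0: wrote 6B at 0x09 = a41b4ab8daab
  after D1: wrote 4B at 0x0a = da06d9da
  after D2: wrote 6B at 0x0e = bef4da06d9da
  after D3: wrote 7B at 0x03 = e73f9cb4bef4da
  after D4: wrote 3B at 0x10 = 3f9cb4
query mem[0x10]=0x3f, mem[0x13]=0xda, mem[0x14]=0x0c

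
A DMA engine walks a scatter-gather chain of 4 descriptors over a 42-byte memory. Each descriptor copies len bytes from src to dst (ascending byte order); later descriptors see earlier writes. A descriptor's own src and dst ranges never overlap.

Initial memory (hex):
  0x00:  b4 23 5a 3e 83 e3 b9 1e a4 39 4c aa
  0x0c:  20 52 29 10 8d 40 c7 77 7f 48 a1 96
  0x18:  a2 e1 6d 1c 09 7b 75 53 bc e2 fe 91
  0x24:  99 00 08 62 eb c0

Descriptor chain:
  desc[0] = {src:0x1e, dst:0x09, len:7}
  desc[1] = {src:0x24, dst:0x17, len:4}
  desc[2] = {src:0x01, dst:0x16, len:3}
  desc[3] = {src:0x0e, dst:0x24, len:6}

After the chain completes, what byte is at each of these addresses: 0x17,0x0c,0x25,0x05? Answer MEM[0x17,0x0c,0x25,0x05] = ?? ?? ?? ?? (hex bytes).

MEM[0x17,0x0c,0x25,0x05] = 5a e2 99 e3

  after D0: wrote 7B at 0x09 = 7553bce2fe9199
  after D1: wrote 4B at 0x17 = 99000862
  after D2: wrote 3B at 0x16 = 235a3e
  after D3: wrote 6B at 0x24 = 91998d40c777
query mem[0x17]=0x5a, mem[0x0c]=0xe2, mem[0x25]=0x99, mem[0x05]=0xe3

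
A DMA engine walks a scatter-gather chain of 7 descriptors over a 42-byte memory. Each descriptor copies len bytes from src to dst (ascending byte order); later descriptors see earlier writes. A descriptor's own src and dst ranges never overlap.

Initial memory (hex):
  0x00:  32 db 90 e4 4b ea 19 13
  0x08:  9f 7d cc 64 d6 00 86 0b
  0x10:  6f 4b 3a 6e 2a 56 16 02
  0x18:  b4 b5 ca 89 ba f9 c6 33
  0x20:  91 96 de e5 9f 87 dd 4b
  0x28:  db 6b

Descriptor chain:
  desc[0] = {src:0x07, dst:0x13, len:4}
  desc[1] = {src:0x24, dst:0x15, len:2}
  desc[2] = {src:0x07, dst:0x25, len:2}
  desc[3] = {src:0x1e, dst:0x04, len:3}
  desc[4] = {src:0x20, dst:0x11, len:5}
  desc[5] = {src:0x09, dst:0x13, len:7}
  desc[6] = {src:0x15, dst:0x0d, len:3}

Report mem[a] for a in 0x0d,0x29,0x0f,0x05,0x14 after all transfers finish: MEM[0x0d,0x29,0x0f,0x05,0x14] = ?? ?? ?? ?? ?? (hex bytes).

MEM[0x0d,0x29,0x0f,0x05,0x14] = 64 6b 00 33 cc

[0] 0x07->0x13 len=4 : 13 9f 7d cc
[1] 0x24->0x15 len=2 : 9f 87
[2] 0x07->0x25 len=2 : 13 9f
[3] 0x1e->0x04 len=3 : c6 33 91
[4] 0x20->0x11 len=5 : 91 96 de e5 9f
[5] 0x09->0x13 len=7 : 7d cc 64 d6 00 86 0b
[6] 0x15->0x0d len=3 : 64 d6 00
query mem[0x0d]=0x64, mem[0x29]=0x6b, mem[0x0f]=0x00, mem[0x05]=0x33, mem[0x14]=0xcc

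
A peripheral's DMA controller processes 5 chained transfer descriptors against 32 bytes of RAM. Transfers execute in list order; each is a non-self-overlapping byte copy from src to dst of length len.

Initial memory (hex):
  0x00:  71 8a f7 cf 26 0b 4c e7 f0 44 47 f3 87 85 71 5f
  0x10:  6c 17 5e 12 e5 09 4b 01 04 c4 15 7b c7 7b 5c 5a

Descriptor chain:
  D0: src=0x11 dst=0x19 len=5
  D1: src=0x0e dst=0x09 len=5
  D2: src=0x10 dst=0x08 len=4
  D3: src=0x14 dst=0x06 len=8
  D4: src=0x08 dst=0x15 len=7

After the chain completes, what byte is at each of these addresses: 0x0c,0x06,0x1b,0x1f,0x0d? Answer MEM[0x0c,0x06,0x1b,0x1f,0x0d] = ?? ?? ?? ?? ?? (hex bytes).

#0 dst[0x19+5] := {0x17,0x5e,0x12,0xe5,0x09}
#1 dst[0x09+5] := {0x71,0x5f,0x6c,0x17,0x5e}
#2 dst[0x08+4] := {0x6c,0x17,0x5e,0x12}
#3 dst[0x06+8] := {0xe5,0x09,0x4b,0x01,0x04,0x17,0x5e,0x12}
#4 dst[0x15+7] := {0x4b,0x01,0x04,0x17,0x5e,0x12,0x71}
query mem[0x0c]=0x5e, mem[0x06]=0xe5, mem[0x1b]=0x71, mem[0x1f]=0x5a, mem[0x0d]=0x12

MEM[0x0c,0x06,0x1b,0x1f,0x0d] = 5e e5 71 5a 12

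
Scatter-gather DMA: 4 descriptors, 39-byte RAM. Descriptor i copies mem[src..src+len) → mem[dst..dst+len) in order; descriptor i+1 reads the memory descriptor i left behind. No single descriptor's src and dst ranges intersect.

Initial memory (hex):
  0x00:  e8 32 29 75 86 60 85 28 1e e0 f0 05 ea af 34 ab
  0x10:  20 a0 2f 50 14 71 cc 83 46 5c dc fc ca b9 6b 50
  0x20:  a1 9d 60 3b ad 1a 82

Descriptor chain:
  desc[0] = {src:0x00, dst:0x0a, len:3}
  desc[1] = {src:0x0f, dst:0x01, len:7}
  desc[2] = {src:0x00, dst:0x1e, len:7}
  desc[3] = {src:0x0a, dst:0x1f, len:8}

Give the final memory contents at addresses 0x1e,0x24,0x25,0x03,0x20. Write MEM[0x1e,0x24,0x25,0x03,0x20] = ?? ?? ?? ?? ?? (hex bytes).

MEM[0x1e,0x24,0x25,0x03,0x20] = e8 ab 20 a0 32

  after D0: wrote 3B at 0x0a = e83229
  after D1: wrote 7B at 0x01 = ab20a02f501471
  after D2: wrote 7B at 0x1e = e8ab20a02f5014
  after D3: wrote 8B at 0x1f = e83229af34ab20a0
query mem[0x1e]=0xe8, mem[0x24]=0xab, mem[0x25]=0x20, mem[0x03]=0xa0, mem[0x20]=0x32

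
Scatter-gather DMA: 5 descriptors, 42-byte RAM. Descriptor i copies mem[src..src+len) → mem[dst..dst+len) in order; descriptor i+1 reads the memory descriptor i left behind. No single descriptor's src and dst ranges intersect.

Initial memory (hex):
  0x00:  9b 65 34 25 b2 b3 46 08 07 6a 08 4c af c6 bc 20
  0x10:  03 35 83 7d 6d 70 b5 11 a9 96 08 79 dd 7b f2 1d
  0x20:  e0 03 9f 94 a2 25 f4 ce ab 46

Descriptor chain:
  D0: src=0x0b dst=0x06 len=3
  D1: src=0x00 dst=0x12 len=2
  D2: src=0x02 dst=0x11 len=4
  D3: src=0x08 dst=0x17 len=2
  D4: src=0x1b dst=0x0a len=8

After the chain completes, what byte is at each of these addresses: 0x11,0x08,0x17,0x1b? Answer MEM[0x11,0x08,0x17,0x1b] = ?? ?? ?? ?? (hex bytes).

[0] 0x0b->0x06 len=3 : 4c af c6
[1] 0x00->0x12 len=2 : 9b 65
[2] 0x02->0x11 len=4 : 34 25 b2 b3
[3] 0x08->0x17 len=2 : c6 6a
[4] 0x1b->0x0a len=8 : 79 dd 7b f2 1d e0 03 9f
query mem[0x11]=0x9f, mem[0x08]=0xc6, mem[0x17]=0xc6, mem[0x1b]=0x79

MEM[0x11,0x08,0x17,0x1b] = 9f c6 c6 79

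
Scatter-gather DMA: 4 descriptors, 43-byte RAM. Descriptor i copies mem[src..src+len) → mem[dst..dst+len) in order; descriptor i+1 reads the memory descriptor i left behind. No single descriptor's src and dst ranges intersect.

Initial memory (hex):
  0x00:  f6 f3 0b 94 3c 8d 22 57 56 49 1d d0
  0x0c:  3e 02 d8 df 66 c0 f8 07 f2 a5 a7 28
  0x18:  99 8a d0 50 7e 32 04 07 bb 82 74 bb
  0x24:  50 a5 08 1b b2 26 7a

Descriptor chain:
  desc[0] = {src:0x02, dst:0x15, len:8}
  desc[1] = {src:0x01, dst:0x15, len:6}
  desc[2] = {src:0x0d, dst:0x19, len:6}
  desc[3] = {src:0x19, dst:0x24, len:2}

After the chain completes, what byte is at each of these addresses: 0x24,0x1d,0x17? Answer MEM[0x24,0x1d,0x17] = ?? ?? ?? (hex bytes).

MEM[0x24,0x1d,0x17] = 02 c0 94

D0: mem[0x15..0x1c] <- [0b 94 3c 8d 22 57 56 49]
D1: mem[0x15..0x1a] <- [f3 0b 94 3c 8d 22]
D2: mem[0x19..0x1e] <- [02 d8 df 66 c0 f8]
D3: mem[0x24..0x25] <- [02 d8]
query mem[0x24]=0x02, mem[0x1d]=0xc0, mem[0x17]=0x94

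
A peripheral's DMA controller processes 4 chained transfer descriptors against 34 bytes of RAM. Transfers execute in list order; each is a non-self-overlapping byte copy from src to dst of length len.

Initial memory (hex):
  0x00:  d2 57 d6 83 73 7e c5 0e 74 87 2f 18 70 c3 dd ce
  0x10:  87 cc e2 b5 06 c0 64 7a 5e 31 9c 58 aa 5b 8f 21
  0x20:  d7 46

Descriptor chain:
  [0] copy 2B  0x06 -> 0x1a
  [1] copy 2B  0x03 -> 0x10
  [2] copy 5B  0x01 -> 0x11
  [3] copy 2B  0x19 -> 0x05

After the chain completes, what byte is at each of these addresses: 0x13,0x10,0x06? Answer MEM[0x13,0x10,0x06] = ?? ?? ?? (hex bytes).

MEM[0x13,0x10,0x06] = 83 83 c5

D0: mem[0x1a..0x1b] <- [c5 0e]
D1: mem[0x10..0x11] <- [83 73]
D2: mem[0x11..0x15] <- [57 d6 83 73 7e]
D3: mem[0x05..0x06] <- [31 c5]
query mem[0x13]=0x83, mem[0x10]=0x83, mem[0x06]=0xc5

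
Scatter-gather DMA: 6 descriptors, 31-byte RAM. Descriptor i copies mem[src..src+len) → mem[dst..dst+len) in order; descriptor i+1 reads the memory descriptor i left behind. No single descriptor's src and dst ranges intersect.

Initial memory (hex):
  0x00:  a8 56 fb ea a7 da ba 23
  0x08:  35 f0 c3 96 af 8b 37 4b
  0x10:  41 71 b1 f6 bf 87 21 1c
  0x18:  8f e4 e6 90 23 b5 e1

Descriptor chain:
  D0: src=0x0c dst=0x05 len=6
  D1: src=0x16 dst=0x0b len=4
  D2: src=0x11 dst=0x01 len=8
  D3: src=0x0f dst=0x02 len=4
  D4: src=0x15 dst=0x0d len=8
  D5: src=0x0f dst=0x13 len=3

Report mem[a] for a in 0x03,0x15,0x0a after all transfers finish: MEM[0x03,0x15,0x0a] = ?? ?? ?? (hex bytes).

[0] 0x0c->0x05 len=6 : af 8b 37 4b 41 71
[1] 0x16->0x0b len=4 : 21 1c 8f e4
[2] 0x11->0x01 len=8 : 71 b1 f6 bf 87 21 1c 8f
[3] 0x0f->0x02 len=4 : 4b 41 71 b1
[4] 0x15->0x0d len=8 : 87 21 1c 8f e4 e6 90 23
[5] 0x0f->0x13 len=3 : 1c 8f e4
query mem[0x03]=0x41, mem[0x15]=0xe4, mem[0x0a]=0x71

MEM[0x03,0x15,0x0a] = 41 e4 71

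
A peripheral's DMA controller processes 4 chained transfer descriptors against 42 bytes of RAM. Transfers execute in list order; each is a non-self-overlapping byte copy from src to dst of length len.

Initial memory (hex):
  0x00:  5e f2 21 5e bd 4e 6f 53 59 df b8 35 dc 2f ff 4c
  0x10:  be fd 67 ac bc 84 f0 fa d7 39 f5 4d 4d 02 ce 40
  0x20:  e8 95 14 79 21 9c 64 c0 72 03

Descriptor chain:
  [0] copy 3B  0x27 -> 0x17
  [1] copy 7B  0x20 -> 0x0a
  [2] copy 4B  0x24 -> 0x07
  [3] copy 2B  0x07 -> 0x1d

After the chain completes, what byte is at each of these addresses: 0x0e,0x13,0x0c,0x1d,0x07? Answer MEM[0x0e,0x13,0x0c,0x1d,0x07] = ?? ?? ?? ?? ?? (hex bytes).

MEM[0x0e,0x13,0x0c,0x1d,0x07] = 21 ac 14 21 21

[0] 0x27->0x17 len=3 : c0 72 03
[1] 0x20->0x0a len=7 : e8 95 14 79 21 9c 64
[2] 0x24->0x07 len=4 : 21 9c 64 c0
[3] 0x07->0x1d len=2 : 21 9c
query mem[0x0e]=0x21, mem[0x13]=0xac, mem[0x0c]=0x14, mem[0x1d]=0x21, mem[0x07]=0x21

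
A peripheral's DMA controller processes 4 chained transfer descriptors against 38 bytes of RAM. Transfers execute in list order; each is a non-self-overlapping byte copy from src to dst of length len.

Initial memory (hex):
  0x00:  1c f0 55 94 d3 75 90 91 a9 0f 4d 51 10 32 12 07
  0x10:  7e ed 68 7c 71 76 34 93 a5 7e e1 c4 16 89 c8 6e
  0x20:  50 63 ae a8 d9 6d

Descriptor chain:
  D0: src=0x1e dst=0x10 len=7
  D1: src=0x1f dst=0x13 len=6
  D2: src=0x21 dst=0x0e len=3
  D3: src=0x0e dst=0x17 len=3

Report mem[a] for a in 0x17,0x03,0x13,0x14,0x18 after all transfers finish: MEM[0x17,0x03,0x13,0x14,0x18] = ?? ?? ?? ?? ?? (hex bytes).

#0 dst[0x10+7] := {0xc8,0x6e,0x50,0x63,0xae,0xa8,0xd9}
#1 dst[0x13+6] := {0x6e,0x50,0x63,0xae,0xa8,0xd9}
#2 dst[0x0e+3] := {0x63,0xae,0xa8}
#3 dst[0x17+3] := {0x63,0xae,0xa8}
query mem[0x17]=0x63, mem[0x03]=0x94, mem[0x13]=0x6e, mem[0x14]=0x50, mem[0x18]=0xae

MEM[0x17,0x03,0x13,0x14,0x18] = 63 94 6e 50 ae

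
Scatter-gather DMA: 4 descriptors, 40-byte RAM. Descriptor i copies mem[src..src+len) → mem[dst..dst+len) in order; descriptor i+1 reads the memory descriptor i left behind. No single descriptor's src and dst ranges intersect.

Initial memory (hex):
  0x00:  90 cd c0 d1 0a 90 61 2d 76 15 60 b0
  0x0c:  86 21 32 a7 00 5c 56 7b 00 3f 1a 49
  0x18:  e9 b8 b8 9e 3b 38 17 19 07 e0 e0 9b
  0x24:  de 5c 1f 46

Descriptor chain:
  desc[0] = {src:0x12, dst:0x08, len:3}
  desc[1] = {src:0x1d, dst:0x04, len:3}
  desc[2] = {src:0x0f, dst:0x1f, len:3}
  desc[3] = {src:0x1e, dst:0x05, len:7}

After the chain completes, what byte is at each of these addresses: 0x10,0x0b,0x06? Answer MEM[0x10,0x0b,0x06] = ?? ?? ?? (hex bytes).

  after D0: wrote 3B at 0x08 = 567b00
  after D1: wrote 3B at 0x04 = 381719
  after D2: wrote 3B at 0x1f = a7005c
  after D3: wrote 7B at 0x05 = 17a7005ce09bde
query mem[0x10]=0x00, mem[0x0b]=0xde, mem[0x06]=0xa7

MEM[0x10,0x0b,0x06] = 00 de a7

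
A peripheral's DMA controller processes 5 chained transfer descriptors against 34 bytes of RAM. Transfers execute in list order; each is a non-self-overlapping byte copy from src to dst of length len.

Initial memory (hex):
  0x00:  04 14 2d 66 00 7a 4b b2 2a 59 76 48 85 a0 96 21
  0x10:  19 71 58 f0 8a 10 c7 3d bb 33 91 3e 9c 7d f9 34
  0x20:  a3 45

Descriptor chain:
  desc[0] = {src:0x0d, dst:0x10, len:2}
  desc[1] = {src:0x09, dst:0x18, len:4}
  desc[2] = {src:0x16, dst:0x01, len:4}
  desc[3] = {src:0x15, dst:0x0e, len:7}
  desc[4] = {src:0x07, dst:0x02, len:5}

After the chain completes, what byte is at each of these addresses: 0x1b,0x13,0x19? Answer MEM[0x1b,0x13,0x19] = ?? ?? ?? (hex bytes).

D0: mem[0x10..0x11] <- [a0 96]
D1: mem[0x18..0x1b] <- [59 76 48 85]
D2: mem[0x01..0x04] <- [c7 3d 59 76]
D3: mem[0x0e..0x14] <- [10 c7 3d 59 76 48 85]
D4: mem[0x02..0x06] <- [b2 2a 59 76 48]
query mem[0x1b]=0x85, mem[0x13]=0x48, mem[0x19]=0x76

MEM[0x1b,0x13,0x19] = 85 48 76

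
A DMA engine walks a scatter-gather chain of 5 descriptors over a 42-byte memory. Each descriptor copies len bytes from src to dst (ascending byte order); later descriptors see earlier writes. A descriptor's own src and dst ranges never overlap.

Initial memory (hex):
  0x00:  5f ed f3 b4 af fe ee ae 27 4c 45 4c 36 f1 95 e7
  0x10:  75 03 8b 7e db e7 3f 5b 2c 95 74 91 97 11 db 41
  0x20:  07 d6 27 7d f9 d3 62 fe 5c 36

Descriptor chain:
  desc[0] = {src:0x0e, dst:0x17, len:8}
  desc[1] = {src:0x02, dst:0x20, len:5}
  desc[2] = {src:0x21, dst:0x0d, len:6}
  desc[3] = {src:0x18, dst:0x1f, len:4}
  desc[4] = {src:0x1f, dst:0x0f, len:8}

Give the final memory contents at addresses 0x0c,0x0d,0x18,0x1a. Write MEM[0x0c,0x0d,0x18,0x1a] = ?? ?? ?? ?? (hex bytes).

#0 dst[0x17+8] := {0x95,0xe7,0x75,0x03,0x8b,0x7e,0xdb,0xe7}
#1 dst[0x20+5] := {0xf3,0xb4,0xaf,0xfe,0xee}
#2 dst[0x0d+6] := {0xb4,0xaf,0xfe,0xee,0xd3,0x62}
#3 dst[0x1f+4] := {0xe7,0x75,0x03,0x8b}
#4 dst[0x0f+8] := {0xe7,0x75,0x03,0x8b,0xfe,0xee,0xd3,0x62}
query mem[0x0c]=0x36, mem[0x0d]=0xb4, mem[0x18]=0xe7, mem[0x1a]=0x03

MEM[0x0c,0x0d,0x18,0x1a] = 36 b4 e7 03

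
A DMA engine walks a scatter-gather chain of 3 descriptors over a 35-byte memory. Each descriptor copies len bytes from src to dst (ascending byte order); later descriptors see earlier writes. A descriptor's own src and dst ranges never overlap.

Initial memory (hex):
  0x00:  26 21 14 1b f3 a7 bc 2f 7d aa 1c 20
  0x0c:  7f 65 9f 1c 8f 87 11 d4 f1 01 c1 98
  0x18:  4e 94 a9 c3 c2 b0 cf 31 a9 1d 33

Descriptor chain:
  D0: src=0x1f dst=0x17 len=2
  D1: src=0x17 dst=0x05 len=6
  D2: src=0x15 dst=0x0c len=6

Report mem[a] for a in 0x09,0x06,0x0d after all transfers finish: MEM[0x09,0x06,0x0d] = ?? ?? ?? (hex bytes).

D0: mem[0x17..0x18] <- [31 a9]
D1: mem[0x05..0x0a] <- [31 a9 94 a9 c3 c2]
D2: mem[0x0c..0x11] <- [01 c1 31 a9 94 a9]
query mem[0x09]=0xc3, mem[0x06]=0xa9, mem[0x0d]=0xc1

MEM[0x09,0x06,0x0d] = c3 a9 c1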